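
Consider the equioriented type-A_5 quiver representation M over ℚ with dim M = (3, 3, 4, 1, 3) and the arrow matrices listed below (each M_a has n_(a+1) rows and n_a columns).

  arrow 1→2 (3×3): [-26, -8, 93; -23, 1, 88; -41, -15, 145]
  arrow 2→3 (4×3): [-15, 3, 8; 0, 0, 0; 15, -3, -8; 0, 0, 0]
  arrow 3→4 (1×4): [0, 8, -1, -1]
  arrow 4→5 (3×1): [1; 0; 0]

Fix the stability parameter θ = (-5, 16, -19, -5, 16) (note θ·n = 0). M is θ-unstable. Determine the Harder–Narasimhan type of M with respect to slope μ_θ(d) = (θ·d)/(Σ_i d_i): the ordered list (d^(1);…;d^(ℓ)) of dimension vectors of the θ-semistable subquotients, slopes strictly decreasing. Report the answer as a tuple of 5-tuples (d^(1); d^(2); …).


Barcode: M ≅ I[1,2]^2, I[1,5], I[3,3]^3, I[5,5]^2. HN layers by μ_θ (4 steps, strictly decreasing):
  μ^(1)=16; μ^(2)=-8/3; μ^(3)=-5; μ^(4)=-19

((0, 2, 0, 0, 3); (0, 1, 1, 1, 0); (3, 0, 0, 0, 0); (0, 0, 3, 0, 0))


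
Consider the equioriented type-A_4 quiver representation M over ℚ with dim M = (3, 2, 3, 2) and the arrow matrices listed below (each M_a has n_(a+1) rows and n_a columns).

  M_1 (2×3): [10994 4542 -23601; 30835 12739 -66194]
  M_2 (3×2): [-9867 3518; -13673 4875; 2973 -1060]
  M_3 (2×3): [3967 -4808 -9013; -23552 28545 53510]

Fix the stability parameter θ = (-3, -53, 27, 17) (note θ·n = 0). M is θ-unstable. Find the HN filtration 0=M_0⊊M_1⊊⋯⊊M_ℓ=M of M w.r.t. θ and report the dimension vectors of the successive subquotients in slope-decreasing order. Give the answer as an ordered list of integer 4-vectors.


Interval decomposition of M: I[1,1], I[1,3], I[1,4], I[3,4].
HN type (ℓ=4): μ^(1)=27; μ^(2)=22; μ^(3)=-3; μ^(4)=-28

((0, 0, 1, 0); (0, 0, 2, 2); (1, 0, 0, 0); (2, 2, 0, 0))


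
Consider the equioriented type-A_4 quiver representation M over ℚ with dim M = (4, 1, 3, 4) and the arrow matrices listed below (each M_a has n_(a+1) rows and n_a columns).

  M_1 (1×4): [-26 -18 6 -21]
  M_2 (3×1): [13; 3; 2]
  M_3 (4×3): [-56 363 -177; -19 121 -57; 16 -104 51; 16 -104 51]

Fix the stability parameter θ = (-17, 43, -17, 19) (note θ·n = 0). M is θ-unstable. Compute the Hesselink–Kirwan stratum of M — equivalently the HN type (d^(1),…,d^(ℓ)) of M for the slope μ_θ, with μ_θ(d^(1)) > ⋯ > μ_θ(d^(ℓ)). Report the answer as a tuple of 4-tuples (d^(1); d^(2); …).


Via rank(M_{q-1}∘⋯∘M_p): M ≅ I[1,1]^3, I[1,4], I[3,4]^2, I[4,4].
μ_θ-semistable layers: μ^(1)=19; μ^(2)=13; μ^(3)=-17

((0, 0, 0, 4); (0, 1, 1, 0); (4, 0, 2, 0))


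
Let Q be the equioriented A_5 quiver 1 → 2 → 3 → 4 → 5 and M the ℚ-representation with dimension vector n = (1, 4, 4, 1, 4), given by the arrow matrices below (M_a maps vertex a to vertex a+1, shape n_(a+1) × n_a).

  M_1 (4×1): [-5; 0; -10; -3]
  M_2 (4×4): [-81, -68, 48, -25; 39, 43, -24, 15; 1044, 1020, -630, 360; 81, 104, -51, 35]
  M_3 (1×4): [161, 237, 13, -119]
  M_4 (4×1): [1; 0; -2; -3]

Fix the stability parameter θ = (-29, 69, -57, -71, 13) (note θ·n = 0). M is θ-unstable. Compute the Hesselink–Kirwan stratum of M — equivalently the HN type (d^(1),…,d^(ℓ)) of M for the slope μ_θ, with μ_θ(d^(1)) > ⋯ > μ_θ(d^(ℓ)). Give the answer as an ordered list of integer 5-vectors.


Barcode: M ≅ I[1,2], I[2,3]^2, I[2,5], I[3,3], I[5,5]^3. HN layers by μ_θ (6 steps, strictly decreasing):
  μ^(1)=69; μ^(2)=13; μ^(3)=6; μ^(4)=-59/3; μ^(5)=-29; μ^(6)=-57

((0, 1, 0, 0, 0); (0, 0, 0, 0, 4); (0, 2, 2, 0, 0); (0, 1, 1, 1, 0); (1, 0, 0, 0, 0); (0, 0, 1, 0, 0))


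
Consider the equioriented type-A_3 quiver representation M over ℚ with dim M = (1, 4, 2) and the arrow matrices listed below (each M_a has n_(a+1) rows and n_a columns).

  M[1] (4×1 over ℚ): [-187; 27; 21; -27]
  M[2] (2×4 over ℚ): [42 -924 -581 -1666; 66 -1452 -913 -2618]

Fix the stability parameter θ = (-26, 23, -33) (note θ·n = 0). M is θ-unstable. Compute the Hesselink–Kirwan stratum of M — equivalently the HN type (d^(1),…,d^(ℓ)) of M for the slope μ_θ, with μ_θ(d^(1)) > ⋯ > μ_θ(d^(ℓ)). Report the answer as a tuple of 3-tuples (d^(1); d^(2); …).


Interval decomposition of M: I[1,3], I[2,2]^3, I[3,3].
HN type (ℓ=4): μ^(1)=23; μ^(2)=-5; μ^(3)=-26; μ^(4)=-33

((0, 3, 0); (0, 1, 1); (1, 0, 0); (0, 0, 1))


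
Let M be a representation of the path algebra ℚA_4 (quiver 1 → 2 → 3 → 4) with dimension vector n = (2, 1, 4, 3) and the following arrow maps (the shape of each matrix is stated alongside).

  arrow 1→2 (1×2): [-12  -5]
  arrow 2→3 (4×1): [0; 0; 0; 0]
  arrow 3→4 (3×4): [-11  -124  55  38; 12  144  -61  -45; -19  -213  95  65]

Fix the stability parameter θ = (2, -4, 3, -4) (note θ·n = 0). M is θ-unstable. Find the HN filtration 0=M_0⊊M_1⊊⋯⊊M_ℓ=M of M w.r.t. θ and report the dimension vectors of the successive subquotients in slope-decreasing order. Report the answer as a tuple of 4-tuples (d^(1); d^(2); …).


Barcode: M ≅ I[1,1], I[1,2], I[3,3], I[3,4]^3. HN layers by μ_θ (4 steps, strictly decreasing):
  μ^(1)=3; μ^(2)=2; μ^(3)=-1/2; μ^(4)=-1

((0, 0, 1, 0); (1, 0, 0, 0); (0, 0, 3, 3); (1, 1, 0, 0))


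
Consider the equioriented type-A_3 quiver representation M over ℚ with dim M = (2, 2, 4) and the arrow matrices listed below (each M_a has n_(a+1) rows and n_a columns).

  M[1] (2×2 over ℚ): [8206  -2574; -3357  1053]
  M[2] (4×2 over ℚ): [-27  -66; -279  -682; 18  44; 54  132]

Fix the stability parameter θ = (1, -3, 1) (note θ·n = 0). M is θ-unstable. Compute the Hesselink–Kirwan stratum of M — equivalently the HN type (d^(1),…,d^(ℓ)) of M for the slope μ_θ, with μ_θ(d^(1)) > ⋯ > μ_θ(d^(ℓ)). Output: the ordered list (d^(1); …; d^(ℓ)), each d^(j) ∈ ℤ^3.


Via rank(M_{q-1}∘⋯∘M_p): M ≅ I[1,1], I[1,2], I[2,3], I[3,3]^3.
μ_θ-semistable layers: μ^(1)=1; μ^(2)=-1; μ^(3)=-3

((1, 0, 4); (1, 1, 0); (0, 1, 0))


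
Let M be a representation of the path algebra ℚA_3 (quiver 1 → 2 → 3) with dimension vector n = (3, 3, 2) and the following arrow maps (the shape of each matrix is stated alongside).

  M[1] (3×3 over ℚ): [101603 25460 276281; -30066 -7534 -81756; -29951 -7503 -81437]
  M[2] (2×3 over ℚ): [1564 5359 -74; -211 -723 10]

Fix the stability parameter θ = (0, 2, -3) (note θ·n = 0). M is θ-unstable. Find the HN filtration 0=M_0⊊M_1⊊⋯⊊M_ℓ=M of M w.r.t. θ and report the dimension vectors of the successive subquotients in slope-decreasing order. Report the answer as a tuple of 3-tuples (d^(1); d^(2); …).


Barcode: M ≅ I[1,2], I[1,3]^2. HN layers by μ_θ (3 steps, strictly decreasing):
  μ^(1)=2; μ^(2)=0; μ^(3)=-1/3

((0, 1, 0); (1, 0, 0); (2, 2, 2))


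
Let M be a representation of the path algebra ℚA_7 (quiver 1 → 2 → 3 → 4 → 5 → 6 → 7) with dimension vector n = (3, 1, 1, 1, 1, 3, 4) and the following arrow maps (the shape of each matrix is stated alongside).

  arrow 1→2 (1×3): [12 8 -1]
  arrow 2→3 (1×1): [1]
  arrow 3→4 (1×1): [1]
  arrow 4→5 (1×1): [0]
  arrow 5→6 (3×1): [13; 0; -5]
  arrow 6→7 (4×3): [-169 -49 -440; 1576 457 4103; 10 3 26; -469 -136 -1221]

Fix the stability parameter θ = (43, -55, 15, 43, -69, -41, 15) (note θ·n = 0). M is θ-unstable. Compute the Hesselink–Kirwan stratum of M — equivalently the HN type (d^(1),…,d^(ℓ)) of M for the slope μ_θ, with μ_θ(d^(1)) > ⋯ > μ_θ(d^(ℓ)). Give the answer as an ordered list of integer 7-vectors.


Interval decomposition of M: I[1,1]^2, I[1,4], I[5,7], I[6,7]^2, I[7,7].
HN type (ℓ=5): μ^(1)=43; μ^(2)=15; μ^(3)=-6; μ^(4)=-41; μ^(5)=-69

((2, 0, 0, 1, 0, 0, 0); (0, 0, 1, 0, 0, 0, 4); (1, 1, 0, 0, 0, 0, 0); (0, 0, 0, 0, 0, 3, 0); (0, 0, 0, 0, 1, 0, 0))


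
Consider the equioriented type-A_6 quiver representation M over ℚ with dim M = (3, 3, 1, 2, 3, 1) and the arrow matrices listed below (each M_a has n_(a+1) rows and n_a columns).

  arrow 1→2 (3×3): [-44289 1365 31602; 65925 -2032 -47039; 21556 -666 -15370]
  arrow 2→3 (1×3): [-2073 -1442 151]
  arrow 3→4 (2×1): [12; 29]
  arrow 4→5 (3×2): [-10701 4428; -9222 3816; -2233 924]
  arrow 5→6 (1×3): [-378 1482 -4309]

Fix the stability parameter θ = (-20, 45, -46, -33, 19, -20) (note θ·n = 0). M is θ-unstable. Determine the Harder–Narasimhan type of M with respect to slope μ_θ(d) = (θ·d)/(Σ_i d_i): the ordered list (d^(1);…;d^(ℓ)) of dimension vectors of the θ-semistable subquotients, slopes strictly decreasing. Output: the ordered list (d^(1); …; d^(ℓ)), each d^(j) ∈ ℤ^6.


Via rank(M_{q-1}∘⋯∘M_p): M ≅ I[1,1], I[1,2], I[1,4], I[2,2], I[4,6], I[5,5]^2.
μ_θ-semistable layers: μ^(1)=45; μ^(2)=19; μ^(3)=-1/2; μ^(4)=-34/3; μ^(5)=-20; μ^(6)=-33

((0, 2, 0, 0, 0, 0); (0, 0, 0, 0, 2, 0); (0, 0, 0, 0, 1, 1); (0, 1, 1, 1, 0, 0); (3, 0, 0, 0, 0, 0); (0, 0, 0, 1, 0, 0))


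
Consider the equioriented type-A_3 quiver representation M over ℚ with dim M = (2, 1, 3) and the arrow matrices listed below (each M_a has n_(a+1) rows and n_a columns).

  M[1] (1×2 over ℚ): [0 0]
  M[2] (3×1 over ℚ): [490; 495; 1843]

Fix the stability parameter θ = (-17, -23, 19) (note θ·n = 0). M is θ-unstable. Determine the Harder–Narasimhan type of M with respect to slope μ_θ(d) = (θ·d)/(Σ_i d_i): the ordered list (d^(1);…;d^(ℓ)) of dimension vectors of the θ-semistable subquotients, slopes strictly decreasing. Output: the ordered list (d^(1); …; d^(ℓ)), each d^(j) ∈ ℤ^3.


Interval decomposition of M: I[1,1]^2, I[2,3], I[3,3]^2.
HN type (ℓ=3): μ^(1)=19; μ^(2)=-17; μ^(3)=-23

((0, 0, 3); (2, 0, 0); (0, 1, 0))


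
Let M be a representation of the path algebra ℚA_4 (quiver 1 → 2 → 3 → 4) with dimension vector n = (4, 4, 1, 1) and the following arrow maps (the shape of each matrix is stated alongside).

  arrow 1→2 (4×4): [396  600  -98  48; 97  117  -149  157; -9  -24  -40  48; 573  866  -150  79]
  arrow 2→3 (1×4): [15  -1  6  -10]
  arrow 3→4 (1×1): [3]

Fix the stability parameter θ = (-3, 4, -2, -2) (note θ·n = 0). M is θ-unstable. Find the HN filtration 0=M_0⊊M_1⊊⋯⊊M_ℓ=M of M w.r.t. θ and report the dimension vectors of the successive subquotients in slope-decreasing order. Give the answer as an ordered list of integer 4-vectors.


Via rank(M_{q-1}∘⋯∘M_p): M ≅ I[1,2]^3, I[1,4].
μ_θ-semistable layers: μ^(1)=4; μ^(2)=0; μ^(3)=-3

((0, 3, 0, 0); (0, 1, 1, 1); (4, 0, 0, 0))


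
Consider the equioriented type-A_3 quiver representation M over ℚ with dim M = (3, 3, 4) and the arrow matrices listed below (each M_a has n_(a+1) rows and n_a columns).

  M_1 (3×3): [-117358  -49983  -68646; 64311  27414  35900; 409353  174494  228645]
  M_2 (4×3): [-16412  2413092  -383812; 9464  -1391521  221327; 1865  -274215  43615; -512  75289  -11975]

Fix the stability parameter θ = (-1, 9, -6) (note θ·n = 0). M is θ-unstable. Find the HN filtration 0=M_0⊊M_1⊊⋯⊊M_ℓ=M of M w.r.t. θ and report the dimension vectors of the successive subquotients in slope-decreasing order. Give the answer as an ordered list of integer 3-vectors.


Barcode: M ≅ I[1,2], I[1,3]^2, I[3,3]^2. HN layers by μ_θ (4 steps, strictly decreasing):
  μ^(1)=9; μ^(2)=3/2; μ^(3)=-1; μ^(4)=-6

((0, 1, 0); (0, 2, 2); (3, 0, 0); (0, 0, 2))


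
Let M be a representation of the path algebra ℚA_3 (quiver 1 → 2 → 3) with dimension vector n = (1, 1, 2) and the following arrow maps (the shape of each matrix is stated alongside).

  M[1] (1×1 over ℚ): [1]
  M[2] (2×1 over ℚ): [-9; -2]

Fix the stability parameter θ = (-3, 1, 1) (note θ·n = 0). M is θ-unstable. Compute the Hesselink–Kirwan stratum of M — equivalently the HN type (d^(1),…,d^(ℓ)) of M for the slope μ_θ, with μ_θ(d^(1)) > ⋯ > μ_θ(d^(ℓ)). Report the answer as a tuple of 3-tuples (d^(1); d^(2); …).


Barcode: M ≅ I[1,3], I[3,3]. HN layers by μ_θ (2 steps, strictly decreasing):
  μ^(1)=1; μ^(2)=-3

((0, 1, 2); (1, 0, 0))


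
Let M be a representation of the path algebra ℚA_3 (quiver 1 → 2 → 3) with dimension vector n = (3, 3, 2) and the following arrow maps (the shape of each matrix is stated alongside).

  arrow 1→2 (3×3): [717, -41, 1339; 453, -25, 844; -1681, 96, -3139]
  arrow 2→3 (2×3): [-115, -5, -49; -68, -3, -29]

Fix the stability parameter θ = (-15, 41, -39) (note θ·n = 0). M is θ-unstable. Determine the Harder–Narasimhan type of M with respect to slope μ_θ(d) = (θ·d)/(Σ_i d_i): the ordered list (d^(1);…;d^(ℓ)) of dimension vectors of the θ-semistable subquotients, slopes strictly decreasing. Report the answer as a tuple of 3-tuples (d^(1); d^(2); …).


Barcode: M ≅ I[1,2], I[1,3]^2. HN layers by μ_θ (3 steps, strictly decreasing):
  μ^(1)=41; μ^(2)=1; μ^(3)=-15

((0, 1, 0); (0, 2, 2); (3, 0, 0))


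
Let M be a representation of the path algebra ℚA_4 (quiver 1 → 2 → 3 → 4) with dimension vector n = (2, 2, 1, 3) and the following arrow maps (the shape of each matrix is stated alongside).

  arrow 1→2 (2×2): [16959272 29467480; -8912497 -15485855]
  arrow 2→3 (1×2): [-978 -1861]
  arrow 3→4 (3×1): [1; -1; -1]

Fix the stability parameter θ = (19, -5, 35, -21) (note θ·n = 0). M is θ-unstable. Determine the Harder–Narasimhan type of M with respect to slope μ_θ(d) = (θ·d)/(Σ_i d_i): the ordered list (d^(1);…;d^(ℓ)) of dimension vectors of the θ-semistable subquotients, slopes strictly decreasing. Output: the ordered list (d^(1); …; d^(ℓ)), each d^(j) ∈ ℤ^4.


Interval decomposition of M: I[1,1], I[1,4], I[2,2], I[4,4]^2.
HN type (ℓ=4): μ^(1)=19; μ^(2)=7; μ^(3)=-5; μ^(4)=-21

((1, 0, 0, 0); (1, 1, 1, 1); (0, 1, 0, 0); (0, 0, 0, 2))


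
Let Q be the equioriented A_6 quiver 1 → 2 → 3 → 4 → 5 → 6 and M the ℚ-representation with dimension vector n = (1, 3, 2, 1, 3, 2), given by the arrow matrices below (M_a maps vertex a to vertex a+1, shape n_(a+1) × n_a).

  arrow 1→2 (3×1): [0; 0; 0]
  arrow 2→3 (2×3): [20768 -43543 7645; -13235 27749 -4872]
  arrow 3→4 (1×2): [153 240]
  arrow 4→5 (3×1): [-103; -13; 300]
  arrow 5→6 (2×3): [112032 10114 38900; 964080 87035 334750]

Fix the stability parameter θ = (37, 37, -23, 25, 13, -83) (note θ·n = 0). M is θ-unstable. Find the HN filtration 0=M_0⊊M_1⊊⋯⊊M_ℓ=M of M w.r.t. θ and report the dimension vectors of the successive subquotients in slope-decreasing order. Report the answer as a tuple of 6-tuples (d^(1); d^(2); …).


Via rank(M_{q-1}∘⋯∘M_p): M ≅ I[1,1], I[2,2], I[2,3], I[2,6], I[5,5]^2, I[6,6].
μ_θ-semistable layers: μ^(1)=37; μ^(2)=13; μ^(3)=7; μ^(4)=-31/5; μ^(5)=-83

((1, 1, 0, 0, 0, 0); (0, 0, 0, 0, 2, 0); (0, 1, 1, 0, 0, 0); (0, 1, 1, 1, 1, 1); (0, 0, 0, 0, 0, 1))


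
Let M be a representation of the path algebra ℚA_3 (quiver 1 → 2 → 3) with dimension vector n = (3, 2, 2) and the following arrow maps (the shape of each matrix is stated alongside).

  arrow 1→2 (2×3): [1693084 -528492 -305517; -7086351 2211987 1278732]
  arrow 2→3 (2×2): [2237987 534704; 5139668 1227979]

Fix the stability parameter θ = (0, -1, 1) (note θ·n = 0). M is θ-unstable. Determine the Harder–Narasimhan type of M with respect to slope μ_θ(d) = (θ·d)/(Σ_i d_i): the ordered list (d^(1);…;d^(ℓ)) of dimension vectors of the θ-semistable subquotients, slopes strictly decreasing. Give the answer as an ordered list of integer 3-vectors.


Barcode: M ≅ I[1,1], I[1,3]^2. HN layers by μ_θ (3 steps, strictly decreasing):
  μ^(1)=1; μ^(2)=0; μ^(3)=-1/2

((0, 0, 2); (1, 0, 0); (2, 2, 0))


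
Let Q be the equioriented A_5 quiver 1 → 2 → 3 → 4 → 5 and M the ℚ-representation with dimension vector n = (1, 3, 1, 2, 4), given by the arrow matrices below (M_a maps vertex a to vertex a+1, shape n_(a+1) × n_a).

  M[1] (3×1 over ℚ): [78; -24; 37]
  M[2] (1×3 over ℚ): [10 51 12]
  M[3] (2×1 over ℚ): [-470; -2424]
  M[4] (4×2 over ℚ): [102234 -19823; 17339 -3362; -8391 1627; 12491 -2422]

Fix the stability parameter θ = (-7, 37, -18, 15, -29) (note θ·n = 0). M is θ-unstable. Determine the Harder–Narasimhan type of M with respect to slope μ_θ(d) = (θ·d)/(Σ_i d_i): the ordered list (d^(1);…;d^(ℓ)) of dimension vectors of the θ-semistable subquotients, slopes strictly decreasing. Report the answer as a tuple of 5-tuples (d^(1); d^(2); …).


Interval decomposition of M: I[1,2], I[2,2], I[2,5], I[4,5], I[5,5]^2.
HN type (ℓ=4): μ^(1)=37; μ^(2)=5/4; μ^(3)=-7; μ^(4)=-29

((0, 2, 0, 0, 0); (0, 1, 1, 1, 1); (1, 0, 0, 1, 1); (0, 0, 0, 0, 2))


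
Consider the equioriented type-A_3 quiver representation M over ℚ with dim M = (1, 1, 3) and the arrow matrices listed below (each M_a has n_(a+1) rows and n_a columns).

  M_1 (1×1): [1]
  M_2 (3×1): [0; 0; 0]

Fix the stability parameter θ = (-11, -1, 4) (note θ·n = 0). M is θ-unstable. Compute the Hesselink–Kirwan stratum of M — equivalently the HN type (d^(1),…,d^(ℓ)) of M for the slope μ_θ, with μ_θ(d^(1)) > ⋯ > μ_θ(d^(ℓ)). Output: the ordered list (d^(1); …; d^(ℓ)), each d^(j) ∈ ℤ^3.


Interval decomposition of M: I[1,2], I[3,3]^3.
HN type (ℓ=3): μ^(1)=4; μ^(2)=-1; μ^(3)=-11

((0, 0, 3); (0, 1, 0); (1, 0, 0))


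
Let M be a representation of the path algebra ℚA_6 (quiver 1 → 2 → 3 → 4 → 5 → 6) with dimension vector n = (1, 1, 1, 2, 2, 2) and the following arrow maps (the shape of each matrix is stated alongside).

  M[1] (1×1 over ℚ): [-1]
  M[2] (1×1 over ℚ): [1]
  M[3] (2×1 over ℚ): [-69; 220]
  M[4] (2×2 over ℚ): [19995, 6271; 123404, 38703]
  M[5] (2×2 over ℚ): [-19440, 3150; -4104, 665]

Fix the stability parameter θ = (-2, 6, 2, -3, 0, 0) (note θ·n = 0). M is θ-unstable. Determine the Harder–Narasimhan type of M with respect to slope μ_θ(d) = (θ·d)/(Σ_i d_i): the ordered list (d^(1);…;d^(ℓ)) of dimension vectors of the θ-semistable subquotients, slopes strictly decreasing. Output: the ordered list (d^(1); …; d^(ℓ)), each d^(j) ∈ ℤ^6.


Barcode: M ≅ I[1,5], I[4,6], I[6,6]. HN layers by μ_θ (4 steps, strictly decreasing):
  μ^(1)=5/4; μ^(2)=0; μ^(3)=-2; μ^(4)=-3

((0, 1, 1, 1, 1, 0); (0, 0, 0, 0, 1, 2); (1, 0, 0, 0, 0, 0); (0, 0, 0, 1, 0, 0))


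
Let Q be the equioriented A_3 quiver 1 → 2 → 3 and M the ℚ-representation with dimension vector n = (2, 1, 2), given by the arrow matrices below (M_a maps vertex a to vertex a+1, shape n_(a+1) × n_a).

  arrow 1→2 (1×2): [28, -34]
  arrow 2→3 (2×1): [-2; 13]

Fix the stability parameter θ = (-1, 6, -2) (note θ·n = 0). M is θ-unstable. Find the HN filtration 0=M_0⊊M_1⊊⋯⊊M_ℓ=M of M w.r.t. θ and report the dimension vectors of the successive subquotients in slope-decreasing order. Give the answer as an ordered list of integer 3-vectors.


Barcode: M ≅ I[1,1], I[1,3], I[3,3]. HN layers by μ_θ (3 steps, strictly decreasing):
  μ^(1)=2; μ^(2)=-1; μ^(3)=-2

((0, 1, 1); (2, 0, 0); (0, 0, 1))


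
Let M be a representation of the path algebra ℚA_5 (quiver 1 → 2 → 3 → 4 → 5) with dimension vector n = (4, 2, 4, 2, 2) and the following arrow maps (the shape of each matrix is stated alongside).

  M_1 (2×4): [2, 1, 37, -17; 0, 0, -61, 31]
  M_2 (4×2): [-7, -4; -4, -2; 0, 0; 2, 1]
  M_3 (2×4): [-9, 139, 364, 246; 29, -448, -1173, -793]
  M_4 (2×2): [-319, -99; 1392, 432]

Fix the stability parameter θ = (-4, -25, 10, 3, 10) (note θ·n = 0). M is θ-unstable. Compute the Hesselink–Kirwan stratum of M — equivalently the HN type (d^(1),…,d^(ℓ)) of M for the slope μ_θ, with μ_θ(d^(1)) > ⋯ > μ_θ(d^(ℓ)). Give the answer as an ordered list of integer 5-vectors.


Interval decomposition of M: I[1,1]^2, I[1,4], I[1,5], I[3,3]^2, I[5,5].
HN type (ℓ=4): μ^(1)=10; μ^(2)=13/2; μ^(3)=-4; μ^(4)=-29/2

((0, 0, 2, 0, 2); (0, 0, 2, 2, 0); (2, 0, 0, 0, 0); (2, 2, 0, 0, 0))


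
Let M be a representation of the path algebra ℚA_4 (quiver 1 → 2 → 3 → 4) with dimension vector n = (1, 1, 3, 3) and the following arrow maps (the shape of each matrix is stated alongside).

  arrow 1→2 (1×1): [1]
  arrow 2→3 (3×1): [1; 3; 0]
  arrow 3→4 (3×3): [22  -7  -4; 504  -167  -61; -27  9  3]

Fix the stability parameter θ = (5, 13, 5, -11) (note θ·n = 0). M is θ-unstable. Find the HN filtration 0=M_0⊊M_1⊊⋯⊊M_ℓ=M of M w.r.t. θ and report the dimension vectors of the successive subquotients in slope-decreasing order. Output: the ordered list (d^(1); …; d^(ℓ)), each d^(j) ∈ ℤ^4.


Via rank(M_{q-1}∘⋯∘M_p): M ≅ I[1,4], I[3,4]^2.
μ_θ-semistable layers: μ^(1)=3; μ^(2)=-3

((1, 1, 1, 1); (0, 0, 2, 2))


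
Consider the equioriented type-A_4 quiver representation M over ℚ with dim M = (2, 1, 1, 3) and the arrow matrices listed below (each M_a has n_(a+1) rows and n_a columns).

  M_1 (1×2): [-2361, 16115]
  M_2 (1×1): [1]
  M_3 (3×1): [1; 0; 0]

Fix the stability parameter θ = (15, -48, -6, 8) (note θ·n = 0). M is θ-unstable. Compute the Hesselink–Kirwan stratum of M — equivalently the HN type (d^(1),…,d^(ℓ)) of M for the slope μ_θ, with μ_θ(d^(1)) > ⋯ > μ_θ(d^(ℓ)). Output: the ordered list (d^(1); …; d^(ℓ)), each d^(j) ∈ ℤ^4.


Interval decomposition of M: I[1,1], I[1,4], I[4,4]^2.
HN type (ℓ=4): μ^(1)=15; μ^(2)=8; μ^(3)=-6; μ^(4)=-33/2

((1, 0, 0, 0); (0, 0, 0, 3); (0, 0, 1, 0); (1, 1, 0, 0))


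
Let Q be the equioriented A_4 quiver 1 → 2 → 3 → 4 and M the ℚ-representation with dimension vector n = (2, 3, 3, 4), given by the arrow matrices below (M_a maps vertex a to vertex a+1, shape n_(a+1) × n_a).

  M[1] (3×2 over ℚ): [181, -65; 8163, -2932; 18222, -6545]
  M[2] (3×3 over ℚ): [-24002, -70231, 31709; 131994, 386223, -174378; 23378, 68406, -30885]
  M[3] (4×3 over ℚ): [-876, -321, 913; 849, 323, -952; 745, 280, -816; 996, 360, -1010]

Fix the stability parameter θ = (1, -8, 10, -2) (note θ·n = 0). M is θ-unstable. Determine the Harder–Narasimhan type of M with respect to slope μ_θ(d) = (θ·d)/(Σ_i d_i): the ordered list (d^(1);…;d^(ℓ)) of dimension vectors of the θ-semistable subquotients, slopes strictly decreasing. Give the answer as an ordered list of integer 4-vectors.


Barcode: M ≅ I[1,4]^2, I[2,4], I[4,4]. HN layers by μ_θ (4 steps, strictly decreasing):
  μ^(1)=4; μ^(2)=-2; μ^(3)=-7/2; μ^(4)=-8

((0, 0, 3, 3); (0, 0, 0, 1); (2, 2, 0, 0); (0, 1, 0, 0))


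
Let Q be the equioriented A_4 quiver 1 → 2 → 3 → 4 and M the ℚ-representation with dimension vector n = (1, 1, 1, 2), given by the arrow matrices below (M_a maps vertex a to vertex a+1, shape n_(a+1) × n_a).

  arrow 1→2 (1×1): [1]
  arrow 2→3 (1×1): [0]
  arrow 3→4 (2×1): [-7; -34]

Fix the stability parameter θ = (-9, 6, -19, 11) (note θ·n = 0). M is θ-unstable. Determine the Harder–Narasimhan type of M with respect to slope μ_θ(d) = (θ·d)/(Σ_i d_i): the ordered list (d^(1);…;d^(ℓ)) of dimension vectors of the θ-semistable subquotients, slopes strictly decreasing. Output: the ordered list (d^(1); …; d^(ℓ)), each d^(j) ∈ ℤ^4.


Via rank(M_{q-1}∘⋯∘M_p): M ≅ I[1,2], I[3,4], I[4,4].
μ_θ-semistable layers: μ^(1)=11; μ^(2)=6; μ^(3)=-9; μ^(4)=-19

((0, 0, 0, 2); (0, 1, 0, 0); (1, 0, 0, 0); (0, 0, 1, 0))


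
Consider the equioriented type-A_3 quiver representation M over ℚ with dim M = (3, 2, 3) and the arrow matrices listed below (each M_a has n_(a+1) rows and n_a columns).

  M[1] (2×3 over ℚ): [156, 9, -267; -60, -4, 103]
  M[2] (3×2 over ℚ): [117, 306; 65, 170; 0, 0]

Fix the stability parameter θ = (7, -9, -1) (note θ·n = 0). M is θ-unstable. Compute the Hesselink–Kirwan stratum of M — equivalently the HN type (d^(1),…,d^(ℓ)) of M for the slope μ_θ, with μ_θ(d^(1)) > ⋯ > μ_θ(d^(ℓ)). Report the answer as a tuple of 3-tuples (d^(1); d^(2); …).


Interval decomposition of M: I[1,1], I[1,2], I[1,3], I[3,3]^2.
HN type (ℓ=2): μ^(1)=7; μ^(2)=-1

((1, 0, 0); (2, 2, 3))


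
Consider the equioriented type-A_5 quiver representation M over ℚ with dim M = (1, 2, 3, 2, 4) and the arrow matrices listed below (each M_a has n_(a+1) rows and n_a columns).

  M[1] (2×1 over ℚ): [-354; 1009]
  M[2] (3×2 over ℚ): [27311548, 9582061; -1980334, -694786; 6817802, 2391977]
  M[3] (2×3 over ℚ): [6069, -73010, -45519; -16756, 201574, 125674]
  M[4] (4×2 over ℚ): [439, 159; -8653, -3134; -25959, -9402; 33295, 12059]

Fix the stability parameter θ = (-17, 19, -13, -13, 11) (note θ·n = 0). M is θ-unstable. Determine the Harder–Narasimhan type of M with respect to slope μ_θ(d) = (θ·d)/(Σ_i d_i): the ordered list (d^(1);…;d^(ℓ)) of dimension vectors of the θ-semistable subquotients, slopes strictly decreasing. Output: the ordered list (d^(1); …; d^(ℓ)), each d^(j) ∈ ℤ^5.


Barcode: M ≅ I[1,5], I[2,5], I[3,3], I[5,5]^2. HN layers by μ_θ (4 steps, strictly decreasing):
  μ^(1)=11; μ^(2)=-7/3; μ^(3)=-13; μ^(4)=-17

((0, 0, 0, 0, 4); (0, 2, 2, 2, 0); (0, 0, 1, 0, 0); (1, 0, 0, 0, 0))


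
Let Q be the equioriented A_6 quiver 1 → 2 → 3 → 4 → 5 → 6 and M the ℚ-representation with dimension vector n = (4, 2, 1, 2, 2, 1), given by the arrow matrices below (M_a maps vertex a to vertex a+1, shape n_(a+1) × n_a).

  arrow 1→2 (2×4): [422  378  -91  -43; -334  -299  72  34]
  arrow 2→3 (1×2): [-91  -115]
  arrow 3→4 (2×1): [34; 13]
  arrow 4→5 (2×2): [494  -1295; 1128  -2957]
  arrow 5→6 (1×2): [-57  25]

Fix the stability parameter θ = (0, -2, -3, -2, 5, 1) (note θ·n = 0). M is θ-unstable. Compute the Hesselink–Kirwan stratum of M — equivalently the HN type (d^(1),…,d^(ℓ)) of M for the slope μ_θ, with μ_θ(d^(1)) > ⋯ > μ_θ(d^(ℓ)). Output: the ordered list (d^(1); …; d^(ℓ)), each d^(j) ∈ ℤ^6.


Via rank(M_{q-1}∘⋯∘M_p): M ≅ I[1,1]^2, I[1,2], I[1,6], I[4,5].
μ_θ-semistable layers: μ^(1)=5; μ^(2)=3; μ^(3)=0; μ^(4)=-1; μ^(5)=-7/4; μ^(6)=-2

((0, 0, 0, 0, 1, 0); (0, 0, 0, 0, 1, 1); (2, 0, 0, 0, 0, 0); (1, 1, 0, 0, 0, 0); (1, 1, 1, 1, 0, 0); (0, 0, 0, 1, 0, 0))


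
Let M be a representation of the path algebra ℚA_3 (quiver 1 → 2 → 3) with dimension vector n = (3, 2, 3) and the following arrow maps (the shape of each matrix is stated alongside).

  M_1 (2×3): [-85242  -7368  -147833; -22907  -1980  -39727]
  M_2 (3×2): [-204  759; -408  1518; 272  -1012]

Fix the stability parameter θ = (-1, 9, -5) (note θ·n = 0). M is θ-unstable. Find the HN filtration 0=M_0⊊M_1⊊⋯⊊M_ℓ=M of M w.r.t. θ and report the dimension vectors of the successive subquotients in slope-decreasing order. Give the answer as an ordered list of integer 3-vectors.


Barcode: M ≅ I[1,1], I[1,2], I[1,3], I[3,3]^2. HN layers by μ_θ (4 steps, strictly decreasing):
  μ^(1)=9; μ^(2)=2; μ^(3)=-1; μ^(4)=-5

((0, 1, 0); (0, 1, 1); (3, 0, 0); (0, 0, 2))


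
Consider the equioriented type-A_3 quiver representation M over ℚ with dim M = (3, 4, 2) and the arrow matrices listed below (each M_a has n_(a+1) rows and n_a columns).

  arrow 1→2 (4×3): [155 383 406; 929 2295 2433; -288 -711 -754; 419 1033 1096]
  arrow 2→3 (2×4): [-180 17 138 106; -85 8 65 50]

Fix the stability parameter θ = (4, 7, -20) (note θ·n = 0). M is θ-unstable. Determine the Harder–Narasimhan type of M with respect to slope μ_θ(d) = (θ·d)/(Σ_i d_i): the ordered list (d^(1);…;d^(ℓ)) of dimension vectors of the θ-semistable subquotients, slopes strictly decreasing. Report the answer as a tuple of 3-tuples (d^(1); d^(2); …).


Barcode: M ≅ I[1,2], I[1,3]^2, I[2,2]. HN layers by μ_θ (3 steps, strictly decreasing):
  μ^(1)=7; μ^(2)=4; μ^(3)=-3

((0, 2, 0); (1, 0, 0); (2, 2, 2))


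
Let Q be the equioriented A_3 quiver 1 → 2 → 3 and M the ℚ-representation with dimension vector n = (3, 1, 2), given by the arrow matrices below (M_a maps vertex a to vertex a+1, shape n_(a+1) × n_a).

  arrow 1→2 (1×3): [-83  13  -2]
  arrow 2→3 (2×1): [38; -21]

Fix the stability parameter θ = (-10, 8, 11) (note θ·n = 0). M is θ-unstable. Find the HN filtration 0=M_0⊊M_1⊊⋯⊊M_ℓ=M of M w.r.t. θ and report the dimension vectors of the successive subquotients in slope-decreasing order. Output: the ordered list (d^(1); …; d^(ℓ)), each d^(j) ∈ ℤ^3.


Interval decomposition of M: I[1,1]^2, I[1,3], I[3,3].
HN type (ℓ=3): μ^(1)=11; μ^(2)=8; μ^(3)=-10

((0, 0, 2); (0, 1, 0); (3, 0, 0))


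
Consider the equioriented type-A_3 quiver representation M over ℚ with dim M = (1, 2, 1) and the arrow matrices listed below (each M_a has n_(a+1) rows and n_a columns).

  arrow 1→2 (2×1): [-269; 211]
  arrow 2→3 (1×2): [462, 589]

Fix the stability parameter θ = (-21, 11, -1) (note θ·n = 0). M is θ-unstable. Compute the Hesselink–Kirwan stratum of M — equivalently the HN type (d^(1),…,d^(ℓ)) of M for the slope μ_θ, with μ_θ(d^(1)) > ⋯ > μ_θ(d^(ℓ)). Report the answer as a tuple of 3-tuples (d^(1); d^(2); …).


Via rank(M_{q-1}∘⋯∘M_p): M ≅ I[1,3], I[2,2].
μ_θ-semistable layers: μ^(1)=11; μ^(2)=5; μ^(3)=-21

((0, 1, 0); (0, 1, 1); (1, 0, 0))


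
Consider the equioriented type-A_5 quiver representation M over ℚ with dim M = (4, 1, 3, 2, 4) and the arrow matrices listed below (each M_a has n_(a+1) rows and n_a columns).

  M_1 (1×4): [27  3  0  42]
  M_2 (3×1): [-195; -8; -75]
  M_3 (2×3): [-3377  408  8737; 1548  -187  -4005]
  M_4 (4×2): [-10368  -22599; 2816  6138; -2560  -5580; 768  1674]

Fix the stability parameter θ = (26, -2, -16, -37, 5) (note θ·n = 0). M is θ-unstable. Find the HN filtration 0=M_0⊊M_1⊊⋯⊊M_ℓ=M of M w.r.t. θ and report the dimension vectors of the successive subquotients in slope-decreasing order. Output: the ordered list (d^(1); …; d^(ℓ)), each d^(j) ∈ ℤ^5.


Interval decomposition of M: I[1,1]^3, I[1,5], I[3,3], I[3,4], I[5,5]^3.
HN type (ℓ=5): μ^(1)=26; μ^(2)=5; μ^(3)=-29/4; μ^(4)=-16; μ^(5)=-53/2

((3, 0, 0, 0, 0); (0, 0, 0, 0, 4); (1, 1, 1, 1, 0); (0, 0, 1, 0, 0); (0, 0, 1, 1, 0))


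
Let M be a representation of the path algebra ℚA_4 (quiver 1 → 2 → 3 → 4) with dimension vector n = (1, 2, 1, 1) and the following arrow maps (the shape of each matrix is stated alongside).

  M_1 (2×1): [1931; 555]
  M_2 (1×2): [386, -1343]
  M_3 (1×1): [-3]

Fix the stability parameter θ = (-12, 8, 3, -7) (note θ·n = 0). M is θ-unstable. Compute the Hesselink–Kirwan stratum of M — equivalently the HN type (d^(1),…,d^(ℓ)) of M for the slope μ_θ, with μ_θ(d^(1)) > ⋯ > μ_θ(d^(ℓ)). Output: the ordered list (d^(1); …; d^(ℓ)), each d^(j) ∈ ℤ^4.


Barcode: M ≅ I[1,4], I[2,2]. HN layers by μ_θ (3 steps, strictly decreasing):
  μ^(1)=8; μ^(2)=4/3; μ^(3)=-12

((0, 1, 0, 0); (0, 1, 1, 1); (1, 0, 0, 0))


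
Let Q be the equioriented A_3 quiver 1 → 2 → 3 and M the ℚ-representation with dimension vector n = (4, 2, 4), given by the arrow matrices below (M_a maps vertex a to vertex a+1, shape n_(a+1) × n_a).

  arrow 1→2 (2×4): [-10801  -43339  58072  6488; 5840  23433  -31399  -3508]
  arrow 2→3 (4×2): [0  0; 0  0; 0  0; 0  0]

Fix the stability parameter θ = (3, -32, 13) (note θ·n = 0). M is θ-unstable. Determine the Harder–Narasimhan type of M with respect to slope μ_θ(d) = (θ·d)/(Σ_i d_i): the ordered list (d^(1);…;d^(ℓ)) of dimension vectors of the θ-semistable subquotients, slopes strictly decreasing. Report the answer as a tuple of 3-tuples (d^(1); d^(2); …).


Interval decomposition of M: I[1,1]^2, I[1,2]^2, I[3,3]^4.
HN type (ℓ=3): μ^(1)=13; μ^(2)=3; μ^(3)=-29/2

((0, 0, 4); (2, 0, 0); (2, 2, 0))


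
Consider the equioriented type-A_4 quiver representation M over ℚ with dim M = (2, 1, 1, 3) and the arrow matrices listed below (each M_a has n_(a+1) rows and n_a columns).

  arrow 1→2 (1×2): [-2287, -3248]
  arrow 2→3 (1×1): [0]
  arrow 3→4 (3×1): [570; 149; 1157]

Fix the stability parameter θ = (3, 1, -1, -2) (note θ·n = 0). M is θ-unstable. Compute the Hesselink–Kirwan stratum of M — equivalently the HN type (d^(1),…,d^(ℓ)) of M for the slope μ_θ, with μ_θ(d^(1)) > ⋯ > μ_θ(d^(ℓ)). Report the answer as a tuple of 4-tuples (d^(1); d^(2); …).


Via rank(M_{q-1}∘⋯∘M_p): M ≅ I[1,1], I[1,2], I[3,4], I[4,4]^2.
μ_θ-semistable layers: μ^(1)=3; μ^(2)=2; μ^(3)=-3/2; μ^(4)=-2

((1, 0, 0, 0); (1, 1, 0, 0); (0, 0, 1, 1); (0, 0, 0, 2))


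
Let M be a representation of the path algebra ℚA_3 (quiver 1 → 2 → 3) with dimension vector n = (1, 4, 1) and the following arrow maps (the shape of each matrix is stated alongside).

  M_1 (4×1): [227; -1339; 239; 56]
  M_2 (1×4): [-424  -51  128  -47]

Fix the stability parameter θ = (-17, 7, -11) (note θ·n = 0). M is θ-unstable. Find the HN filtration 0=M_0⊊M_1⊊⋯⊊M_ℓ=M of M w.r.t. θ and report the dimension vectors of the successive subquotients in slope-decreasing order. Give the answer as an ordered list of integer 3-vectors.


Via rank(M_{q-1}∘⋯∘M_p): M ≅ I[1,3], I[2,2]^3.
μ_θ-semistable layers: μ^(1)=7; μ^(2)=-2; μ^(3)=-17

((0, 3, 0); (0, 1, 1); (1, 0, 0))


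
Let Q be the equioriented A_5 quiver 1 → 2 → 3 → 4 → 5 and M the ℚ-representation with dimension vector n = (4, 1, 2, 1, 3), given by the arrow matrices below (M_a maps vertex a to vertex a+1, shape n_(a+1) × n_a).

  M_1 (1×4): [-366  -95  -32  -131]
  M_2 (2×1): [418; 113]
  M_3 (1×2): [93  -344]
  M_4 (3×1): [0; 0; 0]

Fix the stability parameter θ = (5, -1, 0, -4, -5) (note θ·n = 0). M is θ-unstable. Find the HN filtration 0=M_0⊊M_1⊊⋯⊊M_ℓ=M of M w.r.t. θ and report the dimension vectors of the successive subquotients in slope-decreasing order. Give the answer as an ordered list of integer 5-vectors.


Interval decomposition of M: I[1,1]^3, I[1,4], I[3,3], I[5,5]^3.
HN type (ℓ=3): μ^(1)=5; μ^(2)=0; μ^(3)=-5

((3, 0, 0, 0, 0); (1, 1, 2, 1, 0); (0, 0, 0, 0, 3))


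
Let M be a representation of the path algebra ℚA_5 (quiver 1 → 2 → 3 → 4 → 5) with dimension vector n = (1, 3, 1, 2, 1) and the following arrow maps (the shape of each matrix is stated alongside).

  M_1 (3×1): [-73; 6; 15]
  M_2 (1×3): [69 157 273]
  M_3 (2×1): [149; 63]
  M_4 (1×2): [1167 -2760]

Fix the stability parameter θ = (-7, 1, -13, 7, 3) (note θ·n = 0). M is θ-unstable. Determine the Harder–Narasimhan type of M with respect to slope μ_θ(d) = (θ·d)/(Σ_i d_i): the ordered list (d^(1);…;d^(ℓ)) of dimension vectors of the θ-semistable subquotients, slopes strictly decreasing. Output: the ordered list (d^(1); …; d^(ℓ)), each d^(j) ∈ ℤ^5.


Interval decomposition of M: I[1,2], I[2,2], I[2,5], I[4,4].
HN type (ℓ=5): μ^(1)=7; μ^(2)=5; μ^(3)=1; μ^(4)=-6; μ^(5)=-7

((0, 0, 0, 1, 0); (0, 0, 0, 1, 1); (0, 2, 0, 0, 0); (0, 1, 1, 0, 0); (1, 0, 0, 0, 0))


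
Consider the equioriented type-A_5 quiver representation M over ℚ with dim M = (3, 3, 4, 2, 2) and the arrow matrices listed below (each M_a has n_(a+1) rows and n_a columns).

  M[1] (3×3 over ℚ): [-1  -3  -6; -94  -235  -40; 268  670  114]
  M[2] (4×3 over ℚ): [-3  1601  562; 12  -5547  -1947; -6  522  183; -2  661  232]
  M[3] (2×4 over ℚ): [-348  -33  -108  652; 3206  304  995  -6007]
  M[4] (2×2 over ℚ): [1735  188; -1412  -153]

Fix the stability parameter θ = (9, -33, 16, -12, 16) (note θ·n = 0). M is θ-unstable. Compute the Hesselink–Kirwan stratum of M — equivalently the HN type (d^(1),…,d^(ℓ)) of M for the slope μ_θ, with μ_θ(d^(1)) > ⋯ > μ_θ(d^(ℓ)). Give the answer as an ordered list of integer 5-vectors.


Via rank(M_{q-1}∘⋯∘M_p): M ≅ I[1,3], I[1,5]^2, I[3,3].
μ_θ-semistable layers: μ^(1)=16; μ^(2)=2; μ^(3)=-12

((0, 0, 2, 0, 2); (0, 0, 2, 2, 0); (3, 3, 0, 0, 0))


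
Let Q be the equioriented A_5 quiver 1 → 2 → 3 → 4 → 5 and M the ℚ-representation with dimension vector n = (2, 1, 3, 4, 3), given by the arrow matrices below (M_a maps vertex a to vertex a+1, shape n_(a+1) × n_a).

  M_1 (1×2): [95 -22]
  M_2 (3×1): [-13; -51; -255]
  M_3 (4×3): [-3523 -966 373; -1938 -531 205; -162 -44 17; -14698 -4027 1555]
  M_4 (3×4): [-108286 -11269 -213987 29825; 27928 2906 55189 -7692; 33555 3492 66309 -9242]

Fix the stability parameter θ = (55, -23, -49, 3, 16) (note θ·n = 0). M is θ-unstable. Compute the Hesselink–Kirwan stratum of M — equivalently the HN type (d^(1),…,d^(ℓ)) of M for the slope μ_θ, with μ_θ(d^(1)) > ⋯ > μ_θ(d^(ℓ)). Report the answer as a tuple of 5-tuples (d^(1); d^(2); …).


Via rank(M_{q-1}∘⋯∘M_p): M ≅ I[1,1], I[1,5], I[3,5]^2, I[4,4].
μ_θ-semistable layers: μ^(1)=55; μ^(2)=16; μ^(3)=3; μ^(4)=-17/3; μ^(5)=-49

((1, 0, 0, 0, 0); (0, 0, 0, 0, 3); (0, 0, 0, 4, 0); (1, 1, 1, 0, 0); (0, 0, 2, 0, 0))


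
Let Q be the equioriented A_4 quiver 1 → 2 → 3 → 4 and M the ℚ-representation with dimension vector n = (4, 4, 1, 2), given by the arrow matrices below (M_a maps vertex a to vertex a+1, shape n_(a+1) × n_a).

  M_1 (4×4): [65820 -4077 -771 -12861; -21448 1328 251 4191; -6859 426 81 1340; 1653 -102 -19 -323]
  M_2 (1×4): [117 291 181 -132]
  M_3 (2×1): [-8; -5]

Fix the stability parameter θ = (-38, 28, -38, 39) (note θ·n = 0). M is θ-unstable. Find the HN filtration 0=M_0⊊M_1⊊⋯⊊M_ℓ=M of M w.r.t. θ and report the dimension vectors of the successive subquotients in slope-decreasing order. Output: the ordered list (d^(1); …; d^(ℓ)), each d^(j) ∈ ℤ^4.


Via rank(M_{q-1}∘⋯∘M_p): M ≅ I[1,2]^3, I[1,4], I[4,4].
μ_θ-semistable layers: μ^(1)=39; μ^(2)=28; μ^(3)=-5; μ^(4)=-38

((0, 0, 0, 2); (0, 3, 0, 0); (0, 1, 1, 0); (4, 0, 0, 0))


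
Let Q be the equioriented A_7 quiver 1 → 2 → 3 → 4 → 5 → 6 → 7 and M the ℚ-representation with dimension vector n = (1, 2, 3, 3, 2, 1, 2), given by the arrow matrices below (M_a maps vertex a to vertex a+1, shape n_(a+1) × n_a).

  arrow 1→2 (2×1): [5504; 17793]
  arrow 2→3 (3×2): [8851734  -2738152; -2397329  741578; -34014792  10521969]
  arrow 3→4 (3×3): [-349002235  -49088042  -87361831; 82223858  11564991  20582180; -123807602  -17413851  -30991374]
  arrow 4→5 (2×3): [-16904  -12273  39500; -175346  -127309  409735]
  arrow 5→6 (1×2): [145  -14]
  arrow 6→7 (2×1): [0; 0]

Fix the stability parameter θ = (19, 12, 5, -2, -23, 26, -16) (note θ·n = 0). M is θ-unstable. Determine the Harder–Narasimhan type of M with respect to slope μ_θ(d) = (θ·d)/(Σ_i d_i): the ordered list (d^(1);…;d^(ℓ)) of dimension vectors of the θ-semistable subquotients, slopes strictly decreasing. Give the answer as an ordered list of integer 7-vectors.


Via rank(M_{q-1}∘⋯∘M_p): M ≅ I[1,6], I[2,4], I[3,5], I[7,7]^2.
μ_θ-semistable layers: μ^(1)=26; μ^(2)=5; μ^(3)=11/5; μ^(4)=-20/3; μ^(5)=-16

((0, 0, 0, 0, 0, 1, 0); (0, 1, 1, 1, 0, 0, 0); (1, 1, 1, 1, 1, 0, 0); (0, 0, 1, 1, 1, 0, 0); (0, 0, 0, 0, 0, 0, 2))


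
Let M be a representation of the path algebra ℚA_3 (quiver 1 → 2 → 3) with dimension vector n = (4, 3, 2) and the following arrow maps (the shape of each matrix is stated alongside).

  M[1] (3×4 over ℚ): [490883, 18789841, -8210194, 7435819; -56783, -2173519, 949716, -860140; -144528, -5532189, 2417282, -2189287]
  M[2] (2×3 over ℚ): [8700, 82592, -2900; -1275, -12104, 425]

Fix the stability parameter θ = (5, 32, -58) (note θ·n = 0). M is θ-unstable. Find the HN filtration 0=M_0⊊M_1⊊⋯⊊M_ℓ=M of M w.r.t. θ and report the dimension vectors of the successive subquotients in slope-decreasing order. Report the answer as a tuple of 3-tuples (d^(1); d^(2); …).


Via rank(M_{q-1}∘⋯∘M_p): M ≅ I[1,1], I[1,2]^2, I[1,3], I[3,3].
μ_θ-semistable layers: μ^(1)=32; μ^(2)=5; μ^(3)=-7; μ^(4)=-58

((0, 2, 0); (3, 0, 0); (1, 1, 1); (0, 0, 1))


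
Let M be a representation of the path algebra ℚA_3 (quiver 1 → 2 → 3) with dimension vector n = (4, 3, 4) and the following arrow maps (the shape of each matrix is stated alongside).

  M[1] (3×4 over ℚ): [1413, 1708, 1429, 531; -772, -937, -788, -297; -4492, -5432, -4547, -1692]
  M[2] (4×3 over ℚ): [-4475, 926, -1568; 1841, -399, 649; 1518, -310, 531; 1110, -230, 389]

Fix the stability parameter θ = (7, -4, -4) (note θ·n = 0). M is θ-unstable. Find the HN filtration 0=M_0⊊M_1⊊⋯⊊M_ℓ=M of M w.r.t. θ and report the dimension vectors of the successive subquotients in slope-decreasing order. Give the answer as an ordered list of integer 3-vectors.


Via rank(M_{q-1}∘⋯∘M_p): M ≅ I[1,1], I[1,3]^3, I[3,3].
μ_θ-semistable layers: μ^(1)=7; μ^(2)=-1/3; μ^(3)=-4

((1, 0, 0); (3, 3, 3); (0, 0, 1))
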